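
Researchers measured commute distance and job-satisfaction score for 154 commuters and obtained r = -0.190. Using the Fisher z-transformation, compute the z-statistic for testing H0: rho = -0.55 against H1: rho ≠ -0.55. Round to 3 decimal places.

5.235

z_r = atanh(-0.190) = -0.192337,  z_0 = atanh(-0.55) = -0.618381
SE = 1/√(n−3) = 1/√151 = 0.081379
z = (z_r − z_0)/SE = (-0.192337 − (-0.618381)) / 0.081379 = 0.426044 / 0.081379 = 5.235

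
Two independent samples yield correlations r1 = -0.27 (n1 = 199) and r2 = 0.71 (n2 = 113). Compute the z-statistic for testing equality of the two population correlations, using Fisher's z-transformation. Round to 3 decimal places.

-9.771

Fisher z-transforms: z1 = atanh(-0.27) = -0.276864, z2 = atanh(0.71) = 0.887184; difference d = -1.164048
Var(d) = 1/196 + 1/110 = 0.0051020 + 0.0090909 = 0.0141929
z = d/√Var(d) = -1.164048 / √0.0141929 = -1.164048 / 0.119134 = -9.771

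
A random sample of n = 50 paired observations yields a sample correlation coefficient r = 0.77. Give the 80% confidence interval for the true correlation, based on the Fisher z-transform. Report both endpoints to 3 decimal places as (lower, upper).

z_r = atanh(0.77) = 1.020328;  SE = 1/√(n−3) = 1/√47 = 0.145865
z-limits: 1.020328 ± 1.282·0.145865 = 1.020328 ± 0.186999 = [0.833329, 1.207327]
ρ-limits: (tanh 0.833329, tanh 1.207327) = (0.682, 0.836)

(0.682, 0.836)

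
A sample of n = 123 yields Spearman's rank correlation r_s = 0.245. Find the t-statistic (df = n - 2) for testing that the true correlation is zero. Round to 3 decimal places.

2.780

1 − r_s² = 1 − 0.060025 = 0.939975;  √(1−r_s²) = 0.969523
√(n−2) = √121 = 11.000000
t = r_s·√(n−2)/√(1−r_s²) = 0.245 · 11.000000 / 0.969523 = 2.780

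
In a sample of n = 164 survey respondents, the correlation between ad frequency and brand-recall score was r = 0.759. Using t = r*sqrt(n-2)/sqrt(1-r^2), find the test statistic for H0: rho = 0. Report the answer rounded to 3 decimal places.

1 − r² = 1 − 0.576081 = 0.423919;  √(1−r²) = 0.651091
√(n−2) = √162 = 12.727922
t = r·√(n−2)/√(1−r²) = 0.759 · 12.727922 / 0.651091 = 14.837

14.837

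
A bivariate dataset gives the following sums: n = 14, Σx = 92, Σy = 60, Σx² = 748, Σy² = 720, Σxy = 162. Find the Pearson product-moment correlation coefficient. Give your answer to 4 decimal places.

S_xy = nΣxy − ΣxΣy = 14·162 − 92·60 = 2268 − 5520 = -3252
S_xx = nΣx² − (Σx)² = 14·748 − 92² = 10472 − 8464 = 2008
S_yy = nΣy² − (Σy)² = 14·720 − 60² = 10080 − 3600 = 6480
r = S_xy / √(S_xx·S_yy) = -3252 / √(2008·6480) = -3252 / √13011840 = -3252 / 3607.1928 = -0.9015

-0.9015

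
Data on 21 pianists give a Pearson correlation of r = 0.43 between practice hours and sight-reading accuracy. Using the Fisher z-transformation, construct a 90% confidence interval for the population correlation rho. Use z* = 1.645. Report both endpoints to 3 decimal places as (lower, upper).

z_r = atanh(0.43) = 0.459897;  SE = 1/√(n−3) = 1/√18 = 0.235702
z-limits: 0.459897 ± 1.645·0.235702 = 0.459897 ± 0.387730 = [0.072167, 0.847627]
ρ-limits: (tanh 0.072167, tanh 0.847627) = (0.072, 0.690)

(0.072, 0.690)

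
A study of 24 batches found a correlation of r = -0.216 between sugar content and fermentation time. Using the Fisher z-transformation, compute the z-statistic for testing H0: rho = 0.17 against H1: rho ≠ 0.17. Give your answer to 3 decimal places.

-1.792

z_r = atanh(-0.216) = -0.219457,  z_0 = atanh(0.17) = 0.171667
SE = 1/√(n−3) = 1/√21 = 0.218218
z = (z_r − z_0)/SE = (-0.219457 − 0.171667) / 0.218218 = -0.391124 / 0.218218 = -1.792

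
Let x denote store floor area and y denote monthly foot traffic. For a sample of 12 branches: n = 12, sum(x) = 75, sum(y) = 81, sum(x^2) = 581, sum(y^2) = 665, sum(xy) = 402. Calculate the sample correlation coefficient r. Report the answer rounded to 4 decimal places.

S_xy = nΣxy − ΣxΣy = 12·402 − 75·81 = 4824 − 6075 = -1251
S_xx = nΣx² − (Σx)² = 12·581 − 75² = 6972 − 5625 = 1347
S_yy = nΣy² − (Σy)² = 12·665 − 81² = 7980 − 6561 = 1419
r = S_xy / √(S_xx·S_yy) = -1251 / √(1347·1419) = -1251 / √1911393 = -1251 / 1382.5314 = -0.9049

-0.9049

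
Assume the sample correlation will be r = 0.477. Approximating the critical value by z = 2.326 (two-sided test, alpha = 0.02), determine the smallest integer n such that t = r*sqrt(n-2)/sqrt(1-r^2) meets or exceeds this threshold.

r√(n−2)/√(1−r²) ≥ 2.326  ⇔  n−2 ≥ (2.326)²·(1−r²)/r²
(1−r²)/r² = (1−0.227529)/0.227529 = 3.3950
n ≥ 2 + 5.410276·3.3950 = 2 + 18.3679 = 20.3679
⌈20.3679⌉ = 21

21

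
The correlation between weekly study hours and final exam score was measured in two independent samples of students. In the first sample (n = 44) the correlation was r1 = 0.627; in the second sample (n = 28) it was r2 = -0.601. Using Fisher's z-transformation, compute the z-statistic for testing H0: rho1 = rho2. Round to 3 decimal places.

z1 = atanh(0.627) = 0.736457,  z2 = atanh(-0.601) = -0.694711
SE = √(1/(n1−3) + 1/(n2−3)) = √(1/41 + 1/25) = √(0.0243902 + 0.0400000) = √0.0643902 = 0.253752
z = (z1 − z2)/SE = (0.736457 − (-0.694711)) / 0.253752 = 1.431168 / 0.253752 = 5.640

5.640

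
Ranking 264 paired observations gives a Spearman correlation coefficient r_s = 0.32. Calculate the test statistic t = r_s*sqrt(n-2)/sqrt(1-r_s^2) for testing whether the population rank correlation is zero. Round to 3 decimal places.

5.467

t = r_s·√(n−2) / √(1−r_s²) with r_s = 0.32, n = 264
  = 0.32·√262 / √(1 − 0.1024)
  = 0.32·16.186414 / 0.947418
  = 5.179652 / 0.947418 = 5.467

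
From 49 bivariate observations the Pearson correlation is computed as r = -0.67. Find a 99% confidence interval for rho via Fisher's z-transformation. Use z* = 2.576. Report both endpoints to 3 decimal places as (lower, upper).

z_r = atanh(-0.67) = -0.810743;  SE = 1/√(n−3) = 1/√46 = 0.147442
z-limits: -0.810743 ± 2.576·0.147442 = -0.810743 ± 0.379811 = [-1.190554, -0.430932]
ρ-limits: (tanh -1.190554, tanh -0.430932) = (-0.831, -0.406)

(-0.831, -0.406)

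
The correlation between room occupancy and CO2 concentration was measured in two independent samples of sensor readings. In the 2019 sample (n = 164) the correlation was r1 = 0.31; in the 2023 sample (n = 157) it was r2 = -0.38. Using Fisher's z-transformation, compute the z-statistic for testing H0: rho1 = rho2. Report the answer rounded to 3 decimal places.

Fisher z-transforms: z1 = atanh(0.31) = 0.320545, z2 = atanh(-0.38) = -0.400060; difference d = 0.720605
Var(d) = 1/161 + 1/154 = 0.0062112 + 0.0064935 = 0.0127047
z = d/√Var(d) = 0.720605 / √0.0127047 = 0.720605 / 0.112715 = 6.393

6.393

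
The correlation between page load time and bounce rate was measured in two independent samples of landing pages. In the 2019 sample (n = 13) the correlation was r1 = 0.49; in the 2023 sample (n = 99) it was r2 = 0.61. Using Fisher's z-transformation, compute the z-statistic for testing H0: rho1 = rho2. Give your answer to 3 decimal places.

Fisher z-transforms: z1 = atanh(0.49) = 0.536060, z2 = atanh(0.61) = 0.708921; difference d = -0.172861
Var(d) = 1/10 + 1/96 = 0.1000000 + 0.0104167 = 0.1104167
z = d/√Var(d) = -0.172861 / √0.1104167 = -0.172861 / 0.332290 = -0.520

-0.520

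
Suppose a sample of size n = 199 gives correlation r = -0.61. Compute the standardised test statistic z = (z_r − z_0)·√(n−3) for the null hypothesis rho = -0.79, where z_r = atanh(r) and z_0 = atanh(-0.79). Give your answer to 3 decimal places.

Fisher z: atanh(-0.61) = -0.708921, atanh(-0.79) = -1.071432
z = (z_r − z_0)·√(n−3) = (-0.708921 − (-1.071432))·√196 = 0.362511 · 14.000000 = 5.075

5.075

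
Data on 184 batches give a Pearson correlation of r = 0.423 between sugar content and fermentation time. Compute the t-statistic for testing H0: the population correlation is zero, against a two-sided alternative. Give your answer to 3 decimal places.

1 − r² = 1 − 0.178929 = 0.821071;  √(1−r²) = 0.906130
√(n−2) = √182 = 13.490738
t = r·√(n−2)/√(1−r²) = 0.423 · 13.490738 / 0.906130 = 6.298

6.298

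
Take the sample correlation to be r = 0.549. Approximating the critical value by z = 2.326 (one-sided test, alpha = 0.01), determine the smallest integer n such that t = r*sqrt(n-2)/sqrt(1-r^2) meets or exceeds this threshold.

15

Need r·√(n−2)/√(1−r²) ≥ 2.326
√(n−2) ≥ 2.326·√(1−0.301401) / 0.549 = 2.326·0.835822 / 0.549 = 3.5412
n−2 ≥ 12.5401  ⇒  n ≥ 14.5401
Smallest integer n = 15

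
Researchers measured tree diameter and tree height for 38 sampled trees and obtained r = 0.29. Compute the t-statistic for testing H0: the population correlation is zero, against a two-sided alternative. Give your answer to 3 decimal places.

1.818

1 − r² = 1 − 0.0841 = 0.9159;  √(1−r²) = 0.957027
√(n−2) = √36 = 6.000000
t = r·√(n−2)/√(1−r²) = 0.29 · 6.000000 / 0.957027 = 1.818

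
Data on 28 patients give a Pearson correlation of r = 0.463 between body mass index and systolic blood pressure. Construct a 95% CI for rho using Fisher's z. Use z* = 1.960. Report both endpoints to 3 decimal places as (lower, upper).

Fisher z: z_r = atanh(r) = ½·ln((1+0.463)/(1−0.463)) = 0.501123
SE(z) = 1/√(n−3) = 1/√25 = 0.200000
95% ⇒ z* = 1.960; margin = 1.960·0.200000 = 0.392000
CI on z-scale: (0.109123, 0.893123)
Back-transform: tanh(0.109123) = 0.108692, tanh(0.893123) = 0.712933

(0.109, 0.713)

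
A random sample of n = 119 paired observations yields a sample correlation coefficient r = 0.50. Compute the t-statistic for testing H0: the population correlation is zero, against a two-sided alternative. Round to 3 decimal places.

t = r·√(n−2) / √(1−r²) with r = 0.50, n = 119
  = 0.50·√117 / √(1 − 0.2500)
  = 0.50·10.816654 / 0.866025
  = 5.408327 / 0.866025 = 6.245

6.245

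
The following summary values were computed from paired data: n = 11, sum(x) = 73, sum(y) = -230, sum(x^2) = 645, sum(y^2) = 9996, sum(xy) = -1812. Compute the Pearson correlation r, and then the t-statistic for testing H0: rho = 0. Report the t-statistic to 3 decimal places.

S_xy = nΣxy − ΣxΣy = 11·(-1812) − 73·(-230) = -19932 − (-16790) = -3142
S_xx = nΣx² − (Σx)² = 11·645 − 73² = 7095 − 5329 = 1766
S_yy = nΣy² − (Σy)² = 11·9996 − (-230)² = 109956 − 52900 = 57056
r = S_xy / √(S_xx·S_yy) = -3142 / √(1766·57056) = -3142 / √100760896 = -3142 / 10037.9727 = -0.3130
t = r·√(n−2)/√(1−r²) = -0.3130·√9 / √(1−0.097969) = -0.939000 / 0.949753 = -0.989

-0.989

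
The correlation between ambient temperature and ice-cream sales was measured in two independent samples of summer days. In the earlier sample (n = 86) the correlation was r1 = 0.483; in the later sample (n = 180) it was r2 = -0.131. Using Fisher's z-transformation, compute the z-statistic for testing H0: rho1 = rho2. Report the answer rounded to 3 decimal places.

4.951

Fisher z-transforms: z1 = atanh(0.483) = 0.526890, z2 = atanh(-0.131) = -0.131757; difference d = 0.658647
Var(d) = 1/83 + 1/177 = 0.0120482 + 0.0056497 = 0.0176979
z = d/√Var(d) = 0.658647 / √0.0176979 = 0.658647 / 0.133033 = 4.951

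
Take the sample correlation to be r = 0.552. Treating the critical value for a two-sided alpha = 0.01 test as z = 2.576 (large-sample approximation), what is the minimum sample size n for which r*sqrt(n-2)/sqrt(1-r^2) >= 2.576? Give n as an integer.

18

Need r·√(n−2)/√(1−r²) ≥ 2.576
√(n−2) ≥ 2.576·√(1−0.304704) / 0.552 = 2.576·0.833844 / 0.552 = 3.8913
n−2 ≥ 15.1422  ⇒  n ≥ 17.1422
Smallest integer n = 18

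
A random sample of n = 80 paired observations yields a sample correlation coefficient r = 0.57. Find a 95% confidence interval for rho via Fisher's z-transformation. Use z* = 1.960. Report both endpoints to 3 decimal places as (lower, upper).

(0.400, 0.702)

Fisher z: z_r = atanh(r) = ½·ln((1+0.57)/(1−0.57)) = 0.647523
SE(z) = 1/√(n−3) = 1/√77 = 0.113961
95% ⇒ z* = 1.960; margin = 1.960·0.113961 = 0.223364
CI on z-scale: (0.424159, 0.870887)
Back-transform: tanh(0.424159) = 0.400428, tanh(0.870887) = 0.701825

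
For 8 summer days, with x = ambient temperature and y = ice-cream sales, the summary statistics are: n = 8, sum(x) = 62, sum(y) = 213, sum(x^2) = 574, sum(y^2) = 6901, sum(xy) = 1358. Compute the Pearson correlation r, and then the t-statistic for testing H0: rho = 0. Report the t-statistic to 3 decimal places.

Numerator: nΣxy − (Σx)(Σy) = 8·1358 − (62)(213) = -2342
Denominator: √[(nΣx²−(Σx)²)(nΣy²−(Σy)²)]
  nΣx²−(Σx)² = 8·574 − 3844 = 748;  nΣy²−(Σy)² = 8·6901 − 45369 = 9839
  √(748·9839) = √7359572 = 2712.8531
r = -2342 / 2712.8531 = -0.8633
t = r·√(n−2)/√(1−r²) = -0.8633·√6 / √(1−0.745287) = -2.114644 / 0.504691 = -4.190

-4.190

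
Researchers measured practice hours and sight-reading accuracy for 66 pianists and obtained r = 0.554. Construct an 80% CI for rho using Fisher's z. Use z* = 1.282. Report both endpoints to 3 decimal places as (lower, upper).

(0.432, 0.656)

Fisher z: z_r = atanh(r) = ½·ln((1+0.554)/(1−0.554)) = 0.624134
SE(z) = 1/√(n−3) = 1/√63 = 0.125988
80% ⇒ z* = 1.282; margin = 1.282·0.125988 = 0.161517
CI on z-scale: (0.462617, 0.785651)
Back-transform: tanh(0.462617) = 0.432215, tanh(0.785651) = 0.655938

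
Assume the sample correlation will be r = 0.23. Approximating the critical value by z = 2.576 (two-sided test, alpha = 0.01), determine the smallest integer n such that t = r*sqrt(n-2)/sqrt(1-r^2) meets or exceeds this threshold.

121

r√(n−2)/√(1−r²) ≥ 2.576  ⇔  n−2 ≥ (2.576)²·(1−r²)/r²
(1−r²)/r² = (1−0.0529)/0.0529 = 17.9036
n ≥ 2 + 6.635776·17.9036 = 2 + 118.8043 = 120.8043
⌈120.8043⌉ = 121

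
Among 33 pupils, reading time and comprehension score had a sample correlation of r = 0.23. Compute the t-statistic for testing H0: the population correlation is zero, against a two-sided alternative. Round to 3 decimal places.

1.316

1 − r² = 1 − 0.0529 = 0.9471;  √(1−r²) = 0.973191
√(n−2) = √31 = 5.567764
t = r·√(n−2)/√(1−r²) = 0.23 · 5.567764 / 0.973191 = 1.316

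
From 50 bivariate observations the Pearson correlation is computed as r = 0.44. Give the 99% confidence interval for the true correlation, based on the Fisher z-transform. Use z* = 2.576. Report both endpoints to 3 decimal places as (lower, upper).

Fisher z: z_r = atanh(r) = ½·ln((1+0.44)/(1−0.44)) = 0.472231
SE(z) = 1/√(n−3) = 1/√47 = 0.145865
99% ⇒ z* = 2.576; margin = 2.576·0.145865 = 0.375748
CI on z-scale: (0.096483, 0.847979)
Back-transform: tanh(0.096483) = 0.096185, tanh(0.847979) = 0.690012

(0.096, 0.690)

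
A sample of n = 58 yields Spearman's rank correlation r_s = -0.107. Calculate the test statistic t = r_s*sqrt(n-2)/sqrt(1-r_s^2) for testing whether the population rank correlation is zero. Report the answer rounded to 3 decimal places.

t = r_s·√(n−2) / √(1−r_s²) with r_s = -0.107, n = 58
  = -0.107·√56 / √(1 − 0.011449)
  = -0.107·7.483315 / 0.994259
  = -0.800715 / 0.994259 = -0.805

-0.805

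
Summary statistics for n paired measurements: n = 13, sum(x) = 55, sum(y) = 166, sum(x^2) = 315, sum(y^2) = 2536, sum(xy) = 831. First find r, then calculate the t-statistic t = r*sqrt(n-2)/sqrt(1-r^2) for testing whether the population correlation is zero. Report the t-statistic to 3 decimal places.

Numerator: nΣxy − (Σx)(Σy) = 13·831 − (55)(166) = 1673
Denominator: √[(nΣx²−(Σx)²)(nΣy²−(Σy)²)]
  nΣx²−(Σx)² = 13·315 − 3025 = 1070;  nΣy²−(Σy)² = 13·2536 − 27556 = 5412
  √(1070·5412) = √5790840 = 2406.4164
r = 1673 / 2406.4164 = 0.6952
t = r·√(n−2)/√(1−r²) = 0.6952·√11 / √(1−0.483303) = 2.305718 / 0.718816 = 3.208

3.208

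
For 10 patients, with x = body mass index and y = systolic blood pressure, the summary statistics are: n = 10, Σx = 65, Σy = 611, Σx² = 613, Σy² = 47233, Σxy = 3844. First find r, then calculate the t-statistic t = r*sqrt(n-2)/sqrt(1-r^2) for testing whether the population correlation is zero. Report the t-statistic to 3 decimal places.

-0.264

S_xy = nΣxy − ΣxΣy = 10·3844 − 65·611 = 38440 − 39715 = -1275
S_xx = nΣx² − (Σx)² = 10·613 − 65² = 6130 − 4225 = 1905
S_yy = nΣy² − (Σy)² = 10·47233 − 611² = 472330 − 373321 = 99009
r = S_xy / √(S_xx·S_yy) = -1275 / √(1905·99009) = -1275 / √188612145 = -1275 / 13733.6137 = -0.0928
t = r·√(n−2)/√(1−r²) = -0.0928·√8 / √(1−0.008612) = -0.262478 / 0.995685 = -0.264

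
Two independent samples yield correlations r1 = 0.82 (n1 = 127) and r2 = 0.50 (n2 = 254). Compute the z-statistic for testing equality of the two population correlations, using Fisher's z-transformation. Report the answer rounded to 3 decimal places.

5.535

z1 = atanh(0.82) = 1.156817,  z2 = atanh(0.50) = 0.549306
SE = √(1/(n1−3) + 1/(n2−3)) = √(1/124 + 1/251) = √(0.0080645 + 0.0039841) = √0.0120486 = 0.109766
z = (z1 − z2)/SE = (1.156817 − 0.549306) / 0.109766 = 0.607511 / 0.109766 = 5.535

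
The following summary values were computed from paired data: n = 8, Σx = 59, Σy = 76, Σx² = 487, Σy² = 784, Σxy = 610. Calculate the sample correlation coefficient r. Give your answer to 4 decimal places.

0.8728

S_xy = nΣxy − ΣxΣy = 8·610 − 59·76 = 4880 − 4484 = 396
S_xx = nΣx² − (Σx)² = 8·487 − 59² = 3896 − 3481 = 415
S_yy = nΣy² − (Σy)² = 8·784 − 76² = 6272 − 5776 = 496
r = S_xy / √(S_xx·S_yy) = 396 / √(415·496) = 396 / √205840 = 396 / 453.6959 = 0.8728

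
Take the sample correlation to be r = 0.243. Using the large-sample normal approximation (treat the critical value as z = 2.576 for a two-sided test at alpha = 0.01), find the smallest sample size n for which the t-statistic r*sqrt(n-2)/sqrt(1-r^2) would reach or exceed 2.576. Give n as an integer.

108

r√(n−2)/√(1−r²) ≥ 2.576  ⇔  n−2 ≥ (2.576)²·(1−r²)/r²
(1−r²)/r² = (1−0.059049)/0.059049 = 15.9351
n ≥ 2 + 6.635776·15.9351 = 2 + 105.7418 = 107.7418
⌈107.7418⌉ = 108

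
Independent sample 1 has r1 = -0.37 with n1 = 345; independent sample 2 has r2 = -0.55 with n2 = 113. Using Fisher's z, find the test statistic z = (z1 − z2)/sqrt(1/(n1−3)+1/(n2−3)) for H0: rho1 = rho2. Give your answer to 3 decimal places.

z1 = atanh(-0.37) = -0.388423,  z2 = atanh(-0.55) = -0.618381
SE = √(1/(n1−3) + 1/(n2−3)) = √(1/342 + 1/110) = √(0.0029240 + 0.0090909) = √0.0120149 = 0.109612
z = (z1 − z2)/SE = (-0.388423 − (-0.618381)) / 0.109612 = 0.229958 / 0.109612 = 2.098

2.098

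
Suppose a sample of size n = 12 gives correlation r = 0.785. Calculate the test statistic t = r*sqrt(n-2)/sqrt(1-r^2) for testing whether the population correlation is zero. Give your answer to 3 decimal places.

4.007

t = r·√(n−2) / √(1−r²) with r = 0.785, n = 12
  = 0.785·√10 / √(1 − 0.616225)
  = 0.785·3.162278 / 0.619496
  = 2.482388 / 0.619496 = 4.007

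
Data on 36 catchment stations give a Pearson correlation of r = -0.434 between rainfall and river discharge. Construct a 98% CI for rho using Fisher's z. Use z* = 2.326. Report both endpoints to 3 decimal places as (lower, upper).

(-0.701, -0.060)

z_r = atanh(-0.434) = -0.464814;  SE = 1/√(n−3) = 1/√33 = 0.174078
z-limits: -0.464814 ± 2.326·0.174078 = -0.464814 ± 0.404905 = [-0.869719, -0.059909]
ρ-limits: (tanh -0.869719, tanh -0.059909) = (-0.701, -0.060)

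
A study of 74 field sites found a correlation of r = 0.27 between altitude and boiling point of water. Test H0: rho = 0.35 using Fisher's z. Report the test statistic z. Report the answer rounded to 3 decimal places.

-0.746

Fisher z: atanh(0.27) = 0.276864, atanh(0.35) = 0.365444
z = (z_r − z_0)·√(n−3) = (0.276864 − 0.365444)·√71 = -0.088580 · 8.426150 = -0.746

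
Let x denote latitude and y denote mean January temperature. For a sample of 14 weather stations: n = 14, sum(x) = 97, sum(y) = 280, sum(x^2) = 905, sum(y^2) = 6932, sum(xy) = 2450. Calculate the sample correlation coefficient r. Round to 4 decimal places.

Numerator: nΣxy − (Σx)(Σy) = 14·2450 − (97)(280) = 7140
Denominator: √[(nΣx²−(Σx)²)(nΣy²−(Σy)²)]
  nΣx²−(Σx)² = 14·905 − 9409 = 3261;  nΣy²−(Σy)² = 14·6932 − 78400 = 18648
  √(3261·18648) = √60811128 = 7798.1490
r = 7140 / 7798.1490 = 0.9156

0.9156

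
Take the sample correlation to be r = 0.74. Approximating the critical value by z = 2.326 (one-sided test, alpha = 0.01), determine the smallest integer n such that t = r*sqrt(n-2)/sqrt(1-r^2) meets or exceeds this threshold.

7

Need r·√(n−2)/√(1−r²) ≥ 2.326
√(n−2) ≥ 2.326·√(1−0.5476) / 0.74 = 2.326·0.672607 / 0.74 = 2.1142
n−2 ≥ 4.4698  ⇒  n ≥ 6.4698
Smallest integer n = 7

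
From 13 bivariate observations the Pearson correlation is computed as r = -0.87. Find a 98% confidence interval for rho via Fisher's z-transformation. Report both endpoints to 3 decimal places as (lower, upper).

(-0.969, -0.535)

z_r = atanh(-0.87) = -1.333080;  SE = 1/√(n−3) = 1/√10 = 0.316228
z-limits: -1.333080 ± 2.326·0.316228 = -1.333080 ± 0.735546 = [-2.068626, -0.597534]
ρ-limits: (tanh -2.068626, tanh -0.597534) = (-0.969, -0.535)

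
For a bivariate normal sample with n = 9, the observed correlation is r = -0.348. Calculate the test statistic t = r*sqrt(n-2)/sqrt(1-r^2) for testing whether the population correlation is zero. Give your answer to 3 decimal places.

-0.982

1 − r² = 1 − 0.121104 = 0.878896;  √(1−r²) = 0.937495
√(n−2) = √7 = 2.645751
t = r·√(n−2)/√(1−r²) = -0.348 · 2.645751 / 0.937495 = -0.982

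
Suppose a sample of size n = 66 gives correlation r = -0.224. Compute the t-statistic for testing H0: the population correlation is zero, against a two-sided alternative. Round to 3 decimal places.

-1.839

1 − r² = 1 − 0.050176 = 0.949824;  √(1−r²) = 0.974589
√(n−2) = √64 = 8.000000
t = r·√(n−2)/√(1−r²) = -0.224 · 8.000000 / 0.974589 = -1.839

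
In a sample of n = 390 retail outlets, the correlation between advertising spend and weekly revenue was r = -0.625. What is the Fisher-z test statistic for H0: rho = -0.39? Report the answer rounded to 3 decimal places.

-6.322

Fisher z: atanh(-0.625) = -0.733169, atanh(-0.39) = -0.411800
z = (z_r − z_0)·√(n−3) = (-0.733169 − (-0.411800))·√387 = -0.321369 · 19.672316 = -6.322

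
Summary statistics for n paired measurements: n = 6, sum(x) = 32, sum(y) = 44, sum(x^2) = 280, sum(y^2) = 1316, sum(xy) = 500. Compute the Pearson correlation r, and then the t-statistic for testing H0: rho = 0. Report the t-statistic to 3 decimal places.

2.715

Numerator: nΣxy − (Σx)(Σy) = 6·500 − (32)(44) = 1592
Denominator: √[(nΣx²−(Σx)²)(nΣy²−(Σy)²)]
  nΣx²−(Σx)² = 6·280 − 1024 = 656;  nΣy²−(Σy)² = 6·1316 − 1936 = 5960
  √(656·5960) = √3909760 = 1977.3113
r = 1592 / 1977.3113 = 0.8051
t = r·√(n−2)/√(1−r²) = 0.8051·√4 / √(1−0.648186) = 1.610200 / 0.593139 = 2.715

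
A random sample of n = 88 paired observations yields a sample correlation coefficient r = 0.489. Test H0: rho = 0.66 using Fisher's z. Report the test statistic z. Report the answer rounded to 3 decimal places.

-2.379

z_r = atanh(0.489) = 0.534745,  z_0 = atanh(0.66) = 0.792814
SE = 1/√(n−3) = 1/√85 = 0.108465
z = (z_r − z_0)/SE = (0.534745 − 0.792814) / 0.108465 = -0.258069 / 0.108465 = -2.379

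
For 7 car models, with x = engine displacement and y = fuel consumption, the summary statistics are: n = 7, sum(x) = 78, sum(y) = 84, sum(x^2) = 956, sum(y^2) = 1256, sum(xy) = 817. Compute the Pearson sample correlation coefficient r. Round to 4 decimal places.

-0.8108

Numerator: nΣxy − (Σx)(Σy) = 7·817 − (78)(84) = -833
Denominator: √[(nΣx²−(Σx)²)(nΣy²−(Σy)²)]
  nΣx²−(Σx)² = 7·956 − 6084 = 608;  nΣy²−(Σy)² = 7·1256 − 7056 = 1736
  √(608·1736) = √1055488 = 1027.3695
r = -833 / 1027.3695 = -0.8108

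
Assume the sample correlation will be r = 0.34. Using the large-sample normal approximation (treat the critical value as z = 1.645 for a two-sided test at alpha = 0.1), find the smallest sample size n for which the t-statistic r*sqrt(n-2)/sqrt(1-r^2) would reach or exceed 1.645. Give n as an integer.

r√(n−2)/√(1−r²) ≥ 1.645  ⇔  n−2 ≥ (1.645)²·(1−r²)/r²
(1−r²)/r² = (1−0.1156)/0.1156 = 7.6505
n ≥ 2 + 2.706025·7.6505 = 2 + 20.7024 = 22.7024
⌈22.7024⌉ = 23

23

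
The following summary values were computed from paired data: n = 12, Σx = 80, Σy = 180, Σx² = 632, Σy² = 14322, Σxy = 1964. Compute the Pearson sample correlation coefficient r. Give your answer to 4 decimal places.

Numerator: nΣxy − (Σx)(Σy) = 12·1964 − (80)(180) = 9168
Denominator: √[(nΣx²−(Σx)²)(nΣy²−(Σy)²)]
  nΣx²−(Σx)² = 12·632 − 6400 = 1184;  nΣy²−(Σy)² = 12·14322 − 32400 = 139464
  √(1184·139464) = √165125376 = 12850.1119
r = 9168 / 12850.1119 = 0.7135

0.7135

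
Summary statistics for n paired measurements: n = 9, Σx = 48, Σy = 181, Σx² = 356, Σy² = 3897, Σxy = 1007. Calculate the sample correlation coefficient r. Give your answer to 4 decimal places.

Numerator: nΣxy − (Σx)(Σy) = 9·1007 − (48)(181) = 375
Denominator: √[(nΣx²−(Σx)²)(nΣy²−(Σy)²)]
  nΣx²−(Σx)² = 9·356 − 2304 = 900;  nΣy²−(Σy)² = 9·3897 − 32761 = 2312
  √(900·2312) = √2080800 = 1442.4978
r = 375 / 1442.4978 = 0.2600

0.2600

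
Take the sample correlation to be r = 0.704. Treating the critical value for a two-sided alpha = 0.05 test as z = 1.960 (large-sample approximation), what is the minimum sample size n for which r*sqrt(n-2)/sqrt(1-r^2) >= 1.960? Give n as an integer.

Need r·√(n−2)/√(1−r²) ≥ 1.960
√(n−2) ≥ 1.960·√(1−0.495616) / 0.704 = 1.960·0.710200 / 0.704 = 1.9773
n−2 ≥ 3.9097  ⇒  n ≥ 5.9097
Smallest integer n = 6

6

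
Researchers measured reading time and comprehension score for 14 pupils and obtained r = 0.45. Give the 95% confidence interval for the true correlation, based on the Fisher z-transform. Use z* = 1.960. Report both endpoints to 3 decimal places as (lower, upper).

z_r = atanh(0.45) = 0.484700;  SE = 1/√(n−3) = 1/√11 = 0.301511
z-limits: 0.484700 ± 1.960·0.301511 = 0.484700 ± 0.590962 = [-0.106262, 1.075662]
ρ-limits: (tanh -0.106262, tanh 1.075662) = (-0.106, 0.792)

(-0.106, 0.792)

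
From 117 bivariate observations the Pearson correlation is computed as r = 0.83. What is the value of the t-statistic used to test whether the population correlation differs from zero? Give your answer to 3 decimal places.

t = r·√(n−2) / √(1−r²) with r = 0.83, n = 117
  = 0.83·√115 / √(1 − 0.6889)
  = 0.83·10.723805 / 0.557763
  = 8.900758 / 0.557763 = 15.958

15.958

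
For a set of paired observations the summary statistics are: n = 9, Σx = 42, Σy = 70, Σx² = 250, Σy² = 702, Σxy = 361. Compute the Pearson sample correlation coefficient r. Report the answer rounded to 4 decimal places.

0.3722

S_xy = nΣxy − ΣxΣy = 9·361 − 42·70 = 3249 − 2940 = 309
S_xx = nΣx² − (Σx)² = 9·250 − 42² = 2250 − 1764 = 486
S_yy = nΣy² − (Σy)² = 9·702 − 70² = 6318 − 4900 = 1418
r = S_xy / √(S_xx·S_yy) = 309 / √(486·1418) = 309 / √689148 = 309 / 830.1494 = 0.3722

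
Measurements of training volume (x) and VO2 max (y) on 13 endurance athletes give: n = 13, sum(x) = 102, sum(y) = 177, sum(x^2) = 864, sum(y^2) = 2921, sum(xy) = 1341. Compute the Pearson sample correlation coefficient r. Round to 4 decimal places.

Numerator: nΣxy − (Σx)(Σy) = 13·1341 − (102)(177) = -621
Denominator: √[(nΣx²−(Σx)²)(nΣy²−(Σy)²)]
  nΣx²−(Σx)² = 13·864 − 10404 = 828;  nΣy²−(Σy)² = 13·2921 − 31329 = 6644
  √(828·6644) = √5501232 = 2345.4705
r = -621 / 2345.4705 = -0.2648

-0.2648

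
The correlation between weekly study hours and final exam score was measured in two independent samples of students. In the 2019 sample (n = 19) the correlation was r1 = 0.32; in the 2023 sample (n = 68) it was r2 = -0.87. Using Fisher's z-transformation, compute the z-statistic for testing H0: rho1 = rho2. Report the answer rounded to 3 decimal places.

Fisher z-transforms: z1 = atanh(0.32) = 0.331647, z2 = atanh(-0.87) = -1.333080; difference d = 1.664727
Var(d) = 1/16 + 1/65 = 0.0625000 + 0.0153846 = 0.0778846
z = d/√Var(d) = 1.664727 / √0.0778846 = 1.664727 / 0.279078 = 5.965

5.965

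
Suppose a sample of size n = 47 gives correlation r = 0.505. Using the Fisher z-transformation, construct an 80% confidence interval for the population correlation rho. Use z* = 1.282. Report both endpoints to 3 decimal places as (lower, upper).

Fisher z: z_r = atanh(r) = ½·ln((1+0.505)/(1−0.505)) = 0.555995
SE(z) = 1/√(n−3) = 1/√44 = 0.150756
80% ⇒ z* = 1.282; margin = 1.282·0.150756 = 0.193269
CI on z-scale: (0.362726, 0.749264)
Back-transform: tanh(0.362726) = 0.347613, tanh(0.749264) = 0.634710

(0.348, 0.635)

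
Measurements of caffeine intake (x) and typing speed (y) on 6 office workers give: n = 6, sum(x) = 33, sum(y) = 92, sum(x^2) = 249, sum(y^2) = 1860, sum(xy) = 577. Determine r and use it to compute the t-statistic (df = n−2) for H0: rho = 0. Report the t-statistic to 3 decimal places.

S_xy = nΣxy − ΣxΣy = 6·577 − 33·92 = 3462 − 3036 = 426
S_xx = nΣx² − (Σx)² = 6·249 − 33² = 1494 − 1089 = 405
S_yy = nΣy² − (Σy)² = 6·1860 − 92² = 11160 − 8464 = 2696
r = S_xy / √(S_xx·S_yy) = 426 / √(405·2696) = 426 / √1091880 = 426 / 1044.9306 = 0.4077
t = r·√(n−2)/√(1−r²) = 0.4077·√4 / √(1−0.166219) = 0.815400 / 0.913116 = 0.893

0.893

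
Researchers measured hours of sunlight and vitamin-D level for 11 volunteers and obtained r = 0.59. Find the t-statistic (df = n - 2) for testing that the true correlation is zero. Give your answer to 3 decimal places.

2.192

t = r·√(n−2) / √(1−r²) with r = 0.59, n = 11
  = 0.59·√9 / √(1 − 0.3481)
  = 0.59·3.000000 / 0.807403
  = 1.770000 / 0.807403 = 2.192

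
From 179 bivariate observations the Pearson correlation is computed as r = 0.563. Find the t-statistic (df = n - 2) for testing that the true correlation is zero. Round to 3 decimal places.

9.063

1 − r² = 1 − 0.316969 = 0.683031;  √(1−r²) = 0.826457
√(n−2) = √177 = 13.304135
t = r·√(n−2)/√(1−r²) = 0.563 · 13.304135 / 0.826457 = 9.063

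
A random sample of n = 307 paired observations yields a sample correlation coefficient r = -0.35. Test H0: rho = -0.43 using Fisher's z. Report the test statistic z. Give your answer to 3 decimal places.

Fisher z: atanh(-0.35) = -0.365444, atanh(-0.43) = -0.459897
z = (z_r − z_0)·√(n−3) = (-0.365444 − (-0.459897))·√304 = 0.094453 · 17.435596 = 1.647

1.647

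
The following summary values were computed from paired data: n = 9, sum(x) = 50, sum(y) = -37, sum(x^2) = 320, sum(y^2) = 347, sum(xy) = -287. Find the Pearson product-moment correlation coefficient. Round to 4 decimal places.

-0.8978

S_xy = nΣxy − ΣxΣy = 9·(-287) − 50·(-37) = -2583 − (-1850) = -733
S_xx = nΣx² − (Σx)² = 9·320 − 50² = 2880 − 2500 = 380
S_yy = nΣy² − (Σy)² = 9·347 − (-37)² = 3123 − 1369 = 1754
r = S_xy / √(S_xx·S_yy) = -733 / √(380·1754) = -733 / √666520 = -733 / 816.4068 = -0.8978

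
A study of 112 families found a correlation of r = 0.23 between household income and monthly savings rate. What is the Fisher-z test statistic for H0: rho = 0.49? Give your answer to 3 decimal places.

-3.152

Fisher z: atanh(0.23) = 0.234189, atanh(0.49) = 0.536060
z = (z_r − z_0)·√(n−3) = (0.234189 − 0.536060)·√109 = -0.301871 · 10.440307 = -3.152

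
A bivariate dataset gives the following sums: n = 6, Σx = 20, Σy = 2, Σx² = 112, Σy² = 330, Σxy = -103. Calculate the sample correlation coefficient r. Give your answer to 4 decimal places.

S_xy = nΣxy − ΣxΣy = 6·(-103) − 20·2 = -618 − 40 = -658
S_xx = nΣx² − (Σx)² = 6·112 − 20² = 672 − 400 = 272
S_yy = nΣy² − (Σy)² = 6·330 − 2² = 1980 − 4 = 1976
r = S_xy / √(S_xx·S_yy) = -658 / √(272·1976) = -658 / √537472 = -658 / 733.1248 = -0.8975

-0.8975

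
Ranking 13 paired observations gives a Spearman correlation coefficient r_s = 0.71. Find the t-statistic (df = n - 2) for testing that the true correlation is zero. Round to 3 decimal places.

1 − r_s² = 1 − 0.5041 = 0.4959;  √(1−r_s²) = 0.704202
√(n−2) = √11 = 3.316625
t = r_s·√(n−2)/√(1−r_s²) = 0.71 · 3.316625 / 0.704202 = 3.344

3.344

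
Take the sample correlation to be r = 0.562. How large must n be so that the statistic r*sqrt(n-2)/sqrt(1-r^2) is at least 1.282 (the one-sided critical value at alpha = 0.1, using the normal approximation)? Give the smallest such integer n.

r√(n−2)/√(1−r²) ≥ 1.282  ⇔  n−2 ≥ (1.282)²·(1−r²)/r²
(1−r²)/r² = (1−0.315844)/0.315844 = 2.1661
n ≥ 2 + 1.643524·2.1661 = 2 + 3.5600 = 5.5600
⌈5.5600⌉ = 6

6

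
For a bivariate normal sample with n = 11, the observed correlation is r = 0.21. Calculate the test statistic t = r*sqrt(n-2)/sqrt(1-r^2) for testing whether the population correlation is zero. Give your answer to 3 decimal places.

0.644

t = r·√(n−2) / √(1−r²) with r = 0.21, n = 11
  = 0.21·√9 / √(1 − 0.0441)
  = 0.21·3.000000 / 0.977701
  = 0.630000 / 0.977701 = 0.644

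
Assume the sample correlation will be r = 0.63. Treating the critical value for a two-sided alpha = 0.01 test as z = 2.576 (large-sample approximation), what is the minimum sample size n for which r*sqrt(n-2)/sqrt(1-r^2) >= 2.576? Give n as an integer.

Need r·√(n−2)/√(1−r²) ≥ 2.576
√(n−2) ≥ 2.576·√(1−0.3969) / 0.63 = 2.576·0.776595 / 0.63 = 3.1754
n−2 ≥ 10.0832  ⇒  n ≥ 12.0832
Smallest integer n = 13

13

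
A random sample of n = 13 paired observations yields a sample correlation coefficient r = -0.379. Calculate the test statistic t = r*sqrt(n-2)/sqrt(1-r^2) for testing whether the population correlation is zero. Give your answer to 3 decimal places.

t = r·√(n−2) / √(1−r²) with r = -0.379, n = 13
  = -0.379·√11 / √(1 − 0.143641)
  = -0.379·3.316625 / 0.925397
  = -1.257001 / 0.925397 = -1.358

-1.358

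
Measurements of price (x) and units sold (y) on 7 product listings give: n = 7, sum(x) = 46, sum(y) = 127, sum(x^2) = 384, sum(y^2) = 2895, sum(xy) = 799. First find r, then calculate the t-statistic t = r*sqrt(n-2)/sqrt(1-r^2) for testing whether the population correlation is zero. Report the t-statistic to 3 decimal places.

-0.367

S_xy = nΣxy − ΣxΣy = 7·799 − 46·127 = 5593 − 5842 = -249
S_xx = nΣx² − (Σx)² = 7·384 − 46² = 2688 − 2116 = 572
S_yy = nΣy² − (Σy)² = 7·2895 − 127² = 20265 − 16129 = 4136
r = S_xy / √(S_xx·S_yy) = -249 / √(572·4136) = -249 / √2365792 = -249 / 1538.1131 = -0.1619
t = r·√(n−2)/√(1−r²) = -0.1619·√5 / √(1−0.026212) = -0.362019 / 0.986807 = -0.367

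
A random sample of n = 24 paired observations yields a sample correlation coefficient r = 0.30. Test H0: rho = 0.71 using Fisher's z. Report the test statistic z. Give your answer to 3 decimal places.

Fisher z: atanh(0.30) = 0.309520, atanh(0.71) = 0.887184
z = (z_r − z_0)·√(n−3) = (0.309520 − 0.887184)·√21 = -0.577664 · 4.582576 = -2.647

-2.647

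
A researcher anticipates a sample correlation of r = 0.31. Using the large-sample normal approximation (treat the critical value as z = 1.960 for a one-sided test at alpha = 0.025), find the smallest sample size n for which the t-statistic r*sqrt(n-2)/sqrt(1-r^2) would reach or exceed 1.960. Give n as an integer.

r√(n−2)/√(1−r²) ≥ 1.960  ⇔  n−2 ≥ (1.960)²·(1−r²)/r²
(1−r²)/r² = (1−0.0961)/0.0961 = 9.4058
n ≥ 2 + 3.8416·9.4058 = 2 + 36.1333 = 38.1333
⌈38.1333⌉ = 39

39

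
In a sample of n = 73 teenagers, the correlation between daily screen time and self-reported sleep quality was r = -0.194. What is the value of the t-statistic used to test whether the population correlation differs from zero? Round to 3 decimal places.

1 − r² = 1 − 0.037636 = 0.962364;  √(1−r²) = 0.981002
√(n−2) = √71 = 8.426150
t = r·√(n−2)/√(1−r²) = -0.194 · 8.426150 / 0.981002 = -1.666

-1.666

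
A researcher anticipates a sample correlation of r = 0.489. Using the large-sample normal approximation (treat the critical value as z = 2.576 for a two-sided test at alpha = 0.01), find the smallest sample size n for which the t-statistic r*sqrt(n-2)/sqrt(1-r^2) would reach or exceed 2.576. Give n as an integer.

Need r·√(n−2)/√(1−r²) ≥ 2.576
√(n−2) ≥ 2.576·√(1−0.239121) / 0.489 = 2.576·0.872284 / 0.489 = 4.5951
n−2 ≥ 21.1149  ⇒  n ≥ 23.1149
Smallest integer n = 24

24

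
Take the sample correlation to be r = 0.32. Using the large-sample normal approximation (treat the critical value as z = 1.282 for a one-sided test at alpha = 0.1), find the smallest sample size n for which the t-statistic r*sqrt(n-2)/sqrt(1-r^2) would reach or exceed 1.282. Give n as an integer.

Need r·√(n−2)/√(1−r²) ≥ 1.282
√(n−2) ≥ 1.282·√(1−0.1024) / 0.32 = 1.282·0.947418 / 0.32 = 3.7956
n−2 ≥ 14.4066  ⇒  n ≥ 16.4066
Smallest integer n = 17

17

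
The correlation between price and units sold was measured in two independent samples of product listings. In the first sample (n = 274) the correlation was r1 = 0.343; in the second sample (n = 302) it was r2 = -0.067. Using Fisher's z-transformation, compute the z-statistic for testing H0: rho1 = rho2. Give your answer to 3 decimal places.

Fisher z-transforms: z1 = atanh(0.343) = 0.357489, z2 = atanh(-0.067) = -0.067101; difference d = 0.424590
Var(d) = 1/271 + 1/299 = 0.0036900 + 0.0033445 = 0.0070345
z = d/√Var(d) = 0.424590 / √0.0070345 = 0.424590 / 0.083872 = 5.062

5.062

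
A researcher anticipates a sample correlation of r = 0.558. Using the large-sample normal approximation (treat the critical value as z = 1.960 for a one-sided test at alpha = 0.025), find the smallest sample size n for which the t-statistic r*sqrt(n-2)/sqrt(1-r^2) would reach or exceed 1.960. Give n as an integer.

11

r√(n−2)/√(1−r²) ≥ 1.960  ⇔  n−2 ≥ (1.960)²·(1−r²)/r²
(1−r²)/r² = (1−0.311364)/0.311364 = 2.2117
n ≥ 2 + 3.8416·2.2117 = 2 + 8.4965 = 10.4965
⌈10.4965⌉ = 11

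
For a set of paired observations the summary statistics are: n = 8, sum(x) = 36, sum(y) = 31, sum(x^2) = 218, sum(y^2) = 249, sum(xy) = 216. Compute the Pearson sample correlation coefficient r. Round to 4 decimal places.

Numerator: nΣxy − (Σx)(Σy) = 8·216 − (36)(31) = 612
Denominator: √[(nΣx²−(Σx)²)(nΣy²−(Σy)²)]
  nΣx²−(Σx)² = 8·218 − 1296 = 448;  nΣy²−(Σy)² = 8·249 − 961 = 1031
  √(448·1031) = √461888 = 679.6234
r = 612 / 679.6234 = 0.9005

0.9005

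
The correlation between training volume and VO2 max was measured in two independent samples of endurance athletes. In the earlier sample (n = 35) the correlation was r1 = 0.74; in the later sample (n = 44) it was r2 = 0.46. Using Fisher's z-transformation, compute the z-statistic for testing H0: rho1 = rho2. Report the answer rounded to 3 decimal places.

Fisher z-transforms: z1 = atanh(0.74) = 0.950479, z2 = atanh(0.46) = 0.497311; difference d = 0.453168
Var(d) = 1/32 + 1/41 = 0.0312500 + 0.0243902 = 0.0556402
z = d/√Var(d) = 0.453168 / √0.0556402 = 0.453168 / 0.235882 = 1.921

1.921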